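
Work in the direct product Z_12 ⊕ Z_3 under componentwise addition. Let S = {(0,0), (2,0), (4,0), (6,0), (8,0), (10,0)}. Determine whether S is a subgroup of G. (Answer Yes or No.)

|S| = 6 divides |G| = 36, consistent with Lagrange.
S contains the identity, every element's inverse is in S, and S is closed under +: it is a subgroup.
In fact S = ⟨(10,0)⟩.

Yes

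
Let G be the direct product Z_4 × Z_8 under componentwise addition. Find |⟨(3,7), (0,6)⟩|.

|⟨(3,7)⟩| = 8 and |⟨(0,6)⟩| = 4, so |H| is a multiple of lcm(8, 4) = 8 and divides |G| = 32.
Closing under the operation: H = {(0,0), (0,2), (0,4), (0,6), (1,1), (1,3), (1,5), (1,7), (2,0), (2,2), (2,4), (2,6), (3,1), (3,3), (3,5), (3,7)}, so |H| = 16.

16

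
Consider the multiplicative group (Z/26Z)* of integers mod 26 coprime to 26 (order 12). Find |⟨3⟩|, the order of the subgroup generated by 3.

3

Compute successive powers of 3 mod 26: 3, 9, 1; 3^3 ≡ 1 (mod 26).
So |⟨3⟩| = 3.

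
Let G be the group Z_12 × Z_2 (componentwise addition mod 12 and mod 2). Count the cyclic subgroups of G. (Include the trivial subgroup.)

12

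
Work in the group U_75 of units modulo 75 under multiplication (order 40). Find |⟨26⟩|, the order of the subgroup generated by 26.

Compute successive powers of 26 mod 75: 26, 1; 26^2 ≡ 1 (mod 75).
So |⟨26⟩| = 2.

2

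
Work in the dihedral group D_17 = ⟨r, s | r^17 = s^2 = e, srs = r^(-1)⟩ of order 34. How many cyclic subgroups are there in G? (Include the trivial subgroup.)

19

Group the elements of G by the cyclic subgroup they generate; each cyclic subgroup of order d accounts for φ(d) elements.
Cyclic subgroups by order — order 1: 1; order 2: 17; order 17: 1.
Total: 19.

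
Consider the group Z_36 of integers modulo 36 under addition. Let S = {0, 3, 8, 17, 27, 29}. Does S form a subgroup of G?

17 ∈ S but its inverse 19 ∉ S, so S is not a subgroup.

No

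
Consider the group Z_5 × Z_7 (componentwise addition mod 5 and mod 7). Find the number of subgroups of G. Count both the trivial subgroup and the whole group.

4

|G| = 35, so by Lagrange every subgroup order divides 35. Divisors: 1, 5, 7, 35.
Subgroups by order — order 1: 1; order 5: 1; order 7: 1; order 35: 1.
Total: 1 + 1 + 1 + 1 = 4.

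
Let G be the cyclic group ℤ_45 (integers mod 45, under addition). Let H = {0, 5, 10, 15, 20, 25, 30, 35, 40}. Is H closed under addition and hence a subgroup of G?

|H| = 9 divides |G| = 45, consistent with Lagrange.
H contains the identity, every element's inverse is in H, and H is closed under +: it is a subgroup.
In fact H = ⟨35⟩.

Yes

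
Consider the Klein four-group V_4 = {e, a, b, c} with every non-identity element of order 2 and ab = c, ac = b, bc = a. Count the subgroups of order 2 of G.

|G| = 4 and 2 | 4, so subgroups of order 2 are possible by Lagrange.
The subgroups of order 2 are: {e, a}; {e, b}; {e, c}.
So G has 3 subgroups of order 2.

3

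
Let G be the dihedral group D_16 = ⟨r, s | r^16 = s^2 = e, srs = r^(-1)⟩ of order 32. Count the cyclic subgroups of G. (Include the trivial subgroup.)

Group the elements of G by the cyclic subgroup they generate; each cyclic subgroup of order d accounts for φ(d) elements.
Cyclic subgroups by order — order 1: 1; order 2: 17; order 4: 1; order 8: 1; order 16: 1.
Total: 21.

21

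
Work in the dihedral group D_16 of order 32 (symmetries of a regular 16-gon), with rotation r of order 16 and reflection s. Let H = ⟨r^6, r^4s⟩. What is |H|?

|⟨r^6⟩| = 8 and |⟨r^4s⟩| = 2, so |H| is a multiple of lcm(8, 2) = 8 and divides |G| = 32.
Closing under the operation: H = {e, r^2, r^4, r^6, r^8, r^10, r^12, r^14, s, r^2s, r^4s, r^6s, r^8s, r^10s, r^12s, r^14s}, so |H| = 16.

16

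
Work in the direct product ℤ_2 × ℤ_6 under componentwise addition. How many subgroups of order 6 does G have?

3

|G| = 12 and 6 | 12, so subgroups of order 6 are possible by Lagrange.
The subgroups of order 6 are: {(0,0), (0,1), (0,2), (0,3), (0,4), (0,5)}; {(0,0), (0,2), (0,4), (1,0), (1,2), (1,4)}; {(0,0), (0,2), (0,4), (1,1), (1,3), (1,5)}.
So G has 3 subgroups of order 6.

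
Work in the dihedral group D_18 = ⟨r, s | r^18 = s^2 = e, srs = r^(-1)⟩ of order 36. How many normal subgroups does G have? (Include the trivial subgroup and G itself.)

9

G has 45 subgroups. Checking conjugation-invariance by order — order 1: 1/1 normal; order 2: 1/19 normal; order 3: 1/1 normal; order 4: 0/9 normal; order 6: 1/7 normal; order 9: 1/1 normal; order 12: 0/3 normal; order 18: 3/3 normal; order 36: 1/1 normal.
Total normal subgroups: 9.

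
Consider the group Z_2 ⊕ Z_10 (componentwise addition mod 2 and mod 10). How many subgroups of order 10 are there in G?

3

|G| = 20 and 10 | 20, so subgroups of order 10 are possible by Lagrange.
The subgroups of order 10 are: {(0,0), (0,1), (0,2), (0,3), (0,4), (0,5), (0,6), (0,7), (0,8), (0,9)}; {(0,0), (0,2), (0,4), (0,6), (0,8), (1,0), (1,2), (1,4), (1,6), (1,8)}; {(0,0), (0,2), (0,4), (0,6), (0,8), (1,1), (1,3), (1,5), (1,7), (1,9)}.
So G has 3 subgroups of order 10.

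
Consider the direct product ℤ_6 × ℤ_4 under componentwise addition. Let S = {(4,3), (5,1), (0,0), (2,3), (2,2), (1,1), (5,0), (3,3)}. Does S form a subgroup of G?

(2,3) ∈ S but its inverse (4,1) ∉ S, so S is not a subgroup.

No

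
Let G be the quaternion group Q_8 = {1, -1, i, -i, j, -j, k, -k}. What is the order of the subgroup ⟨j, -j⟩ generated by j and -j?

|⟨j⟩| = 4 and |⟨-j⟩| = 4, so |H| is a multiple of lcm(4, 4) = 4 and divides |G| = 8.
Closing under the operation: H = {1, -1, j, -j}, so |H| = 4.

4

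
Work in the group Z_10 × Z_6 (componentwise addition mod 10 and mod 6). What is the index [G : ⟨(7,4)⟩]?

|⟨(7,4)⟩| = 30 and |G| = 60.
By Lagrange, [G : H] = |G|/|H| = 60/30 = 2.

2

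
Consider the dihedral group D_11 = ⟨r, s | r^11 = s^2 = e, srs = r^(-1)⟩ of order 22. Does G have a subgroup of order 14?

No

14 does not divide |G| = 22, so by Lagrange no subgroup of order 14 exists.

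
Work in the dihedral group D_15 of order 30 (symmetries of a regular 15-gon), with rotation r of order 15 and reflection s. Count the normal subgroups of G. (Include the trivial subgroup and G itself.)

5

G has 28 subgroups. Checking conjugation-invariance by order — order 1: 1/1 normal; order 2: 0/15 normal; order 3: 1/1 normal; order 5: 1/1 normal; order 6: 0/5 normal; order 10: 0/3 normal; order 15: 1/1 normal; order 30: 1/1 normal.
Total normal subgroups: 5.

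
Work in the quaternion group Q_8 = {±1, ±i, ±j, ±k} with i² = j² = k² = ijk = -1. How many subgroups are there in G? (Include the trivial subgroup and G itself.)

6

|G| = 8, so by Lagrange every subgroup order divides 8. Divisors: 1, 2, 4, 8.
Subgroups by order — order 1: 1; order 2: 1; order 4: 3; order 8: 1.
Total: 1 + 1 + 3 + 1 = 6.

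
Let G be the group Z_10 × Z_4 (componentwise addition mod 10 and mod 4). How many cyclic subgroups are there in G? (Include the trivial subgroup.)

12

A cyclic subgroup of order d is generated by each of its φ(d) elements of order d, so the cyclic subgroups of order d number (#elements of order d)/φ(d).
Cyclic subgroups by order — order 1: 1; order 2: 3; order 4: 2; order 5: 1; order 10: 3; order 20: 2.
Total: 12.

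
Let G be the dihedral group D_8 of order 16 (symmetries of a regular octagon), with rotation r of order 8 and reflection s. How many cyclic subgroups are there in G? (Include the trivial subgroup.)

Group the elements of G by the cyclic subgroup they generate; each cyclic subgroup of order d accounts for φ(d) elements.
Cyclic subgroups by order — order 1: 1; order 2: 9; order 4: 1; order 8: 1.
Total: 12.

12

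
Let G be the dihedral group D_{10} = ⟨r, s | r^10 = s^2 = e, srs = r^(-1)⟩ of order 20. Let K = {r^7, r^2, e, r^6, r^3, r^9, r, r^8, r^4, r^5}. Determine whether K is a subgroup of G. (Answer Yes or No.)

Yes

|K| = 10 divides |G| = 20, consistent with Lagrange.
K contains the identity, every element's inverse is in K, and K is closed under ·: it is a subgroup.
In fact K = ⟨r^9⟩.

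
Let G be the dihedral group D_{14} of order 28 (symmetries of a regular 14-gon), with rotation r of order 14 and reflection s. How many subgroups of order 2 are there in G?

|G| = 28 and 2 | 28, so subgroups of order 2 are possible by Lagrange.
The subgroups of order 2 are: {e, r^10s}; {e, r^11s}; {e, r^12s}; {e, r^13s}; … (15 in all).
So G has 15 subgroups of order 2.

15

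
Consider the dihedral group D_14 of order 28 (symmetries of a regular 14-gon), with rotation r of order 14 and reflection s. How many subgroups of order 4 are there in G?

7

|G| = 28 and 4 | 28, so subgroups of order 4 are possible by Lagrange.
The subgroups of order 4 are: {e, r^7, r^3s, r^10s}; {e, r^7, r^4s, r^11s}; {e, r^7, r^5s, r^12s}; {e, r^7, r^6s, r^13s}; … (7 in all).
So G has 7 subgroups of order 4.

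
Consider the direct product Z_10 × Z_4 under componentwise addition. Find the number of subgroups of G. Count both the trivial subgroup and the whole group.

16

|G| = 40, so by Lagrange every subgroup order divides 40. Divisors: 1, 2, 4, 5, 8, 10, 20, 40.
Subgroups by order — order 1: 1; order 2: 3; order 4: 3; order 5: 1; order 8: 1; order 10: 3; order 20: 3; order 40: 1.
Total: 1 + 3 + 3 + 1 + 1 + 3 + 3 + 1 = 16.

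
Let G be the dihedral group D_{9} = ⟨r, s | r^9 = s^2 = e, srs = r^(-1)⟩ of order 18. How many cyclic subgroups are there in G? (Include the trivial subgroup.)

12

A cyclic subgroup of order d is generated by each of its φ(d) elements of order d, so the cyclic subgroups of order d number (#elements of order d)/φ(d).
Cyclic subgroups by order — order 1: 1; order 2: 9; order 3: 1; order 9: 1.
Total: 12.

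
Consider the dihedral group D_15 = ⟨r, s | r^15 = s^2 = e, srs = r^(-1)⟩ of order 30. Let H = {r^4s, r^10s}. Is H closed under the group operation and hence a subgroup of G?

No

The identity e ∉ H, so H is not a subgroup.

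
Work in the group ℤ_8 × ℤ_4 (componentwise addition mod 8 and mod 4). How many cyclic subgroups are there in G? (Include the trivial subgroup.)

Group the elements of G by the cyclic subgroup they generate; each cyclic subgroup of order d accounts for φ(d) elements.
Cyclic subgroups by order — order 1: 1; order 2: 3; order 4: 6; order 8: 4.
Total: 14.

14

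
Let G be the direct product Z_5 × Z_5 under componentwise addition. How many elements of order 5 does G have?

24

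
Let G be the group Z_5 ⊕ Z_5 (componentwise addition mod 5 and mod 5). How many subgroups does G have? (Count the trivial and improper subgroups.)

|G| = 25, so by Lagrange every subgroup order divides 25. Divisors: 1, 5, 25.
Subgroups by order — order 1: 1; order 5: 6; order 25: 1.
Total: 1 + 6 + 1 = 8.

8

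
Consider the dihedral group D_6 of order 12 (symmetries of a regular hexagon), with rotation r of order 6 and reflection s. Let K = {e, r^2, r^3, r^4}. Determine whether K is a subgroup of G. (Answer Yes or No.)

No

Closure fails: r^4 · r^3 = r ∉ K. So K is not a subgroup.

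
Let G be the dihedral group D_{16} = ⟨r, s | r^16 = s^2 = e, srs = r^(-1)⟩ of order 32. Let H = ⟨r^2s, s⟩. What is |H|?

16

|⟨r^2s⟩| = 2 and |⟨s⟩| = 2, so |H| is a multiple of lcm(2, 2) = 2 and divides |G| = 32.
Closing under the operation: H = {e, r^2, r^4, r^6, r^8, r^10, r^12, r^14, s, r^2s, r^4s, r^6s, r^8s, r^10s, r^12s, r^14s}, so |H| = 16.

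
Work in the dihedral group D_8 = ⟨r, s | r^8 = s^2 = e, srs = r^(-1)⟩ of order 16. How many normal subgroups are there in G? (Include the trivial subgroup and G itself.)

G has 19 subgroups. Checking conjugation-invariance by order — order 1: 1/1 normal; order 2: 1/9 normal; order 4: 1/5 normal; order 8: 3/3 normal; order 16: 1/1 normal.
Total normal subgroups: 7.

7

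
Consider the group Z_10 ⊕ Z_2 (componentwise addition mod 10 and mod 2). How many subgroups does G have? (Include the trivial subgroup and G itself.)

|G| = 20, so by Lagrange every subgroup order divides 20. Divisors: 1, 2, 4, 5, 10, 20.
Subgroups by order — order 1: 1; order 2: 3; order 4: 1; order 5: 1; order 10: 3; order 20: 1.
Total: 1 + 3 + 1 + 1 + 3 + 1 = 10.

10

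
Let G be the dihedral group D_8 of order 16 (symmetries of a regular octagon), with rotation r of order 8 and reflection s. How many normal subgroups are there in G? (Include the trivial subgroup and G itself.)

7

G has 19 subgroups. Checking conjugation-invariance by order — order 1: 1/1 normal; order 2: 1/9 normal; order 4: 1/5 normal; order 8: 3/3 normal; order 16: 1/1 normal.
Total normal subgroups: 7.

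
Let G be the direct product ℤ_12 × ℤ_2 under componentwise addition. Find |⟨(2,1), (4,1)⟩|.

12

|⟨(2,1)⟩| = 6 and |⟨(4,1)⟩| = 6, so |H| is a multiple of lcm(6, 6) = 6 and divides |G| = 24.
Closing under the operation: H = {(0,0), (0,1), (2,0), (2,1), (4,0), (4,1), (6,0), (6,1), (8,0), (8,1), (10,0), (10,1)}, so |H| = 12.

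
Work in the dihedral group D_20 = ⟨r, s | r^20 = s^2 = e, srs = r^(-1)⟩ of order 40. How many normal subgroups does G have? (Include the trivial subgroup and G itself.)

9

G has 48 subgroups. Checking conjugation-invariance by order — order 1: 1/1 normal; order 2: 1/21 normal; order 4: 1/11 normal; order 5: 1/1 normal; order 8: 0/5 normal; order 10: 1/5 normal; order 20: 3/3 normal; order 40: 1/1 normal.
Total normal subgroups: 9.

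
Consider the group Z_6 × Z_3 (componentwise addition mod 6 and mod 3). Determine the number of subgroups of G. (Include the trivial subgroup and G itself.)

|G| = 18, so by Lagrange every subgroup order divides 18. Divisors: 1, 2, 3, 6, 9, 18.
Subgroups by order — order 1: 1; order 2: 1; order 3: 4; order 6: 4; order 9: 1; order 18: 1.
Total: 1 + 1 + 4 + 4 + 1 + 1 = 12.

12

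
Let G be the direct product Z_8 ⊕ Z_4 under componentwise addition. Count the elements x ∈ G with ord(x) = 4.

12

An element (a,b) has order lcm(ord(a), ord(b)); count pairs with lcm equal to 4.
Enumerating gives 12 such elements.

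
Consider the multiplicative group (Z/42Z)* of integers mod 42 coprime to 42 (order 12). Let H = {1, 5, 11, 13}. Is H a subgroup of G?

No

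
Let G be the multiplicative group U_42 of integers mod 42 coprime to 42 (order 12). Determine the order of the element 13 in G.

2

Compute successive powers of 13 mod 42: 13, 1; 13^2 ≡ 1 (mod 42).
So |⟨13⟩| = 2.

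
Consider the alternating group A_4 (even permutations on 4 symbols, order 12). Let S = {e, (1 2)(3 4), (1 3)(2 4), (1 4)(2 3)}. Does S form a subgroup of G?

Yes

|S| = 4 divides |G| = 12, consistent with Lagrange.
S contains the identity, every element's inverse is in S, and S is closed under ∘: it is a subgroup.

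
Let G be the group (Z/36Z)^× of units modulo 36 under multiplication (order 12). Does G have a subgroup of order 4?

Yes

4 | 12. A subgroup of order 4 is {1, 17, 19, 35}.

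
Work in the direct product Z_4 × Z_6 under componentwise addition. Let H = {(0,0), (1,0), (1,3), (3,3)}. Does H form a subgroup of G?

No

(1,0) ∈ H but its inverse (3,0) ∉ H, so H is not a subgroup.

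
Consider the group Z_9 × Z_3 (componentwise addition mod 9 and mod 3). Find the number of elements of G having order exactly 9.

18

An element (a,b) has order lcm(ord(a), ord(b)); count pairs with lcm equal to 9.
Enumerating gives 18 such elements.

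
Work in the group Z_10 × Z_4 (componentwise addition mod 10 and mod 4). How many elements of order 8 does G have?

An element (a,b) has order lcm(ord(a), ord(b)); count pairs with lcm equal to 8.
Enumerating gives 0 such elements.

0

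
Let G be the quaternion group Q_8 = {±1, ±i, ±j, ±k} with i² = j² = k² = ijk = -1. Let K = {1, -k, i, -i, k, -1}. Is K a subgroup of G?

No

|K| = 6 does not divide |G| = 8, so by Lagrange K is not a subgroup.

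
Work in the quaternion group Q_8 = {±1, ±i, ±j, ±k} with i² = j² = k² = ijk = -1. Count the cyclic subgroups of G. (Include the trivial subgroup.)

5

Each element a generates a cyclic subgroup ⟨a⟩; distinct elements may generate the same one (a cyclic group of order d has φ(d) generators).
Cyclic subgroups by order — order 1: 1; order 2: 1; order 4: 3.
Total: 5.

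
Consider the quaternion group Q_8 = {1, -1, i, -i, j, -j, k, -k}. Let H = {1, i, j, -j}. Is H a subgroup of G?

No

i ∈ H but its inverse -i ∉ H, so H is not a subgroup.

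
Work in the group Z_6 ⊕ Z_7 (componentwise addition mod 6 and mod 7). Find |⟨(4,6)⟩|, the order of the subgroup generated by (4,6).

21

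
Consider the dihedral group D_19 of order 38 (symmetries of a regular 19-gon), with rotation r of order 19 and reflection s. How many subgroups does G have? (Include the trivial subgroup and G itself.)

|G| = 38, so by Lagrange every subgroup order divides 38. Divisors: 1, 2, 19, 38.
Subgroups by order — order 1: 1; order 2: 19; order 19: 1; order 38: 1.
Total: 1 + 19 + 1 + 1 = 22.

22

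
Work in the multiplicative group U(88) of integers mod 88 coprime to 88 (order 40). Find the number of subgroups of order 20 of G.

|G| = 40 and 20 | 40, so subgroups of order 20 are possible by Lagrange.
The subgroups of order 20 are: {1, 9, 13, 15, 19, 21, 23, 25, 29, 31, 35, 43, 47, 49, 51, 61, 71, 81, 83, 85}; {1, 5, 9, 13, 17, 21, 25, 29, 37, 41, 45, 49, 53, 57, 61, 65, 69, 73, 81, 85}; {1, 3, 7, 9, 13, 21, 25, 27, 29, 39, 49, 59, 61, 63, 67, 75, 79, 81, 85, 87}; {1, 7, 9, 15, 17, 23, 25, 31, 39, 41, 47, 49, 57, 63, 65, 71, 73, 79, 81, 87}; … (7 in all).
So G has 7 subgroups of order 20.

7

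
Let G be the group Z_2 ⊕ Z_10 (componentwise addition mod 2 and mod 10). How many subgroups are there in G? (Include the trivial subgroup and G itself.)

10

|G| = 20, so by Lagrange every subgroup order divides 20. Divisors: 1, 2, 4, 5, 10, 20.
Subgroups by order — order 1: 1; order 2: 3; order 4: 1; order 5: 1; order 10: 3; order 20: 1.
Total: 1 + 3 + 1 + 1 + 3 + 1 = 10.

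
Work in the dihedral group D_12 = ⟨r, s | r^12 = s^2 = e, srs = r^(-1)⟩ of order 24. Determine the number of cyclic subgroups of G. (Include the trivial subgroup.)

A cyclic subgroup of order d is generated by each of its φ(d) elements of order d, so the cyclic subgroups of order d number (#elements of order d)/φ(d).
Cyclic subgroups by order — order 1: 1; order 2: 13; order 3: 1; order 4: 1; order 6: 1; order 12: 1.
Total: 18.

18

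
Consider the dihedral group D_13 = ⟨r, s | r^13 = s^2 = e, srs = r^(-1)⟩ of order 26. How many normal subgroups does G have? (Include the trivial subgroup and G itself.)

G has 16 subgroups. Checking conjugation-invariance by order — order 1: 1/1 normal; order 2: 0/13 normal; order 13: 1/1 normal; order 26: 1/1 normal.
Total normal subgroups: 3.

3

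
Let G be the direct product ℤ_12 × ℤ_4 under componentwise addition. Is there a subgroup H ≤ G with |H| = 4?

4 | 48. A subgroup of order 4 is {(0,0), (0,1), (0,2), (0,3)}.

Yes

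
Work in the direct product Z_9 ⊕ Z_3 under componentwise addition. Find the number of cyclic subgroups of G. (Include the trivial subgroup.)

8

A cyclic subgroup of order d is generated by each of its φ(d) elements of order d, so the cyclic subgroups of order d number (#elements of order d)/φ(d).
Cyclic subgroups by order — order 1: 1; order 3: 4; order 9: 3.
Total: 8.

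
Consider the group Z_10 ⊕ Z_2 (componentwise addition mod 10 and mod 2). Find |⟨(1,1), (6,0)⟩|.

|⟨(1,1)⟩| = 10 and |⟨(6,0)⟩| = 5, so |H| is a multiple of lcm(10, 5) = 10 and divides |G| = 20.
Closing under the operation: H = {(0,0), (1,1), (2,0), (3,1), (4,0), (5,1), (6,0), (7,1), (8,0), (9,1)}, so |H| = 10.

10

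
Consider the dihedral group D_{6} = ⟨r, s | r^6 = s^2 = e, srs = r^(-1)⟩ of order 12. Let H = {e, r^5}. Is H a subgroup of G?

r^5 ∈ H but its inverse r ∉ H, so H is not a subgroup.

No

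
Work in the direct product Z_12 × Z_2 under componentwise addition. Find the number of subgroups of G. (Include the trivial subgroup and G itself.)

16

|G| = 24, so by Lagrange every subgroup order divides 24. Divisors: 1, 2, 3, 4, 6, 8, 12, 24.
Subgroups by order — order 1: 1; order 2: 3; order 3: 1; order 4: 3; order 6: 3; order 8: 1; order 12: 3; order 24: 1.
Total: 1 + 3 + 1 + 3 + 3 + 1 + 3 + 1 = 16.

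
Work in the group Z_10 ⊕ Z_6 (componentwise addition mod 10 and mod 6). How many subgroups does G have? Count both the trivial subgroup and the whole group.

20

|G| = 60, so by Lagrange every subgroup order divides 60. Divisors: 1, 2, 3, 4, 5, 6, 10, 12, 15, 20, 30, 60.
Subgroups by order — order 1: 1; order 2: 3; order 3: 1; order 4: 1; order 5: 1; order 6: 3; order 10: 3; order 12: 1; order 15: 1; order 20: 1; order 30: 3; order 60: 1.
Total: 1 + 3 + 1 + 1 + 1 + 3 + 3 + 1 + 1 + 1 + 3 + 1 = 20.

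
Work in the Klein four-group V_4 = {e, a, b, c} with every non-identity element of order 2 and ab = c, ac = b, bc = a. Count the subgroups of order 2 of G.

|G| = 4 and 2 | 4, so subgroups of order 2 are possible by Lagrange.
The subgroups of order 2 are: {e, a}; {e, b}; {e, c}.
So G has 3 subgroups of order 2.

3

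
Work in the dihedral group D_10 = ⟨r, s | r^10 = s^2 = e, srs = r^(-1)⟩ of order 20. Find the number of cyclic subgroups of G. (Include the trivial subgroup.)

Group the elements of G by the cyclic subgroup they generate; each cyclic subgroup of order d accounts for φ(d) elements.
Cyclic subgroups by order — order 1: 1; order 2: 11; order 5: 1; order 10: 1.
Total: 14.

14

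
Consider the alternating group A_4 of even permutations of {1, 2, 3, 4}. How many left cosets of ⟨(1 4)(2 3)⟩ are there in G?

|⟨(1 4)(2 3)⟩| = 2 and |G| = 12.
By Lagrange, [G : H] = |G|/|H| = 12/2 = 6.

6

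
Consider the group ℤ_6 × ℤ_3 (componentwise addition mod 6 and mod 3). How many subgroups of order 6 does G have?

4

|G| = 18 and 6 | 18, so subgroups of order 6 are possible by Lagrange.
The subgroups of order 6 are: {(0,0), (0,1), (0,2), (3,0), (3,1), (3,2)}; {(0,0), (1,0), (2,0), (3,0), (4,0), (5,0)}; {(0,0), (1,1), (2,2), (3,0), (4,1), (5,2)}; {(0,0), (1,2), (2,1), (3,0), (4,2), (5,1)}.
So G has 4 subgroups of order 6.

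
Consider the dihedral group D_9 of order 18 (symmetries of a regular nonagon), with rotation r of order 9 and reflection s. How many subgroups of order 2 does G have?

|G| = 18 and 2 | 18, so subgroups of order 2 are possible by Lagrange.
The subgroups of order 2 are: {e, r^2s}; {e, r^3s}; {e, r^4s}; {e, r^5s}; … (9 in all).
So G has 9 subgroups of order 2.

9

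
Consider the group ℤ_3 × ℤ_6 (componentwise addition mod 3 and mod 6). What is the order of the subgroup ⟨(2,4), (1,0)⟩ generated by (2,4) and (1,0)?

9

|⟨(2,4)⟩| = 3 and |⟨(1,0)⟩| = 3, so |H| is a multiple of lcm(3, 3) = 3 and divides |G| = 18.
Closing under the operation: H = {(0,0), (0,2), (0,4), (1,0), (1,2), (1,4), (2,0), (2,2), (2,4)}, so |H| = 9.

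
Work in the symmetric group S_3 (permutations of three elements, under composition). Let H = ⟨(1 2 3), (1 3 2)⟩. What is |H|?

3

|⟨(1 2 3)⟩| = 3 and |⟨(1 3 2)⟩| = 3, so |H| is a multiple of lcm(3, 3) = 3 and divides |G| = 6.
Closing under the operation: H = {e, (1 2 3), (1 3 2)}, so |H| = 3.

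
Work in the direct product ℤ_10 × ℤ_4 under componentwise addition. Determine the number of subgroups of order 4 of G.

|G| = 40 and 4 | 40, so subgroups of order 4 are possible by Lagrange.
The subgroups of order 4 are: {(0,0), (0,1), (0,2), (0,3)}; {(0,0), (0,2), (5,0), (5,2)}; {(0,0), (0,2), (5,1), (5,3)}.
So G has 3 subgroups of order 4.

3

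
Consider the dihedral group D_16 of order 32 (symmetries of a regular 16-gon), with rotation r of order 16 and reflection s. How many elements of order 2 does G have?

Enumerating element orders in G gives 17 elements of order 2.

17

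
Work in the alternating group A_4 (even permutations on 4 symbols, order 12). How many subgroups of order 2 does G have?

|G| = 12 and 2 | 12, so subgroups of order 2 are possible by Lagrange.
The subgroups of order 2 are: {e, (1 2)(3 4)}; {e, (1 3)(2 4)}; {e, (1 4)(2 3)}.
So G has 3 subgroups of order 2.

3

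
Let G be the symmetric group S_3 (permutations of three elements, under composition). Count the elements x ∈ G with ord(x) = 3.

The elements of order 3 are: (1 2 3), (1 3 2).
That's 2.

2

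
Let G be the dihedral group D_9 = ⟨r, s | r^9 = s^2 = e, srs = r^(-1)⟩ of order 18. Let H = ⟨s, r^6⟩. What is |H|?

|⟨s⟩| = 2 and |⟨r^6⟩| = 3, so |H| is a multiple of lcm(2, 3) = 6 and divides |G| = 18.
Closing under the operation: H = {e, r^3, r^6, s, r^3s, r^6s}, so |H| = 6.

6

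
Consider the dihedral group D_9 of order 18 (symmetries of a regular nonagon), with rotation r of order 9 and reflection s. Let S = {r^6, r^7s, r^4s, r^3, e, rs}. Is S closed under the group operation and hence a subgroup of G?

Yes

|S| = 6 divides |G| = 18, consistent with Lagrange.
S contains the identity, every element's inverse is in S, and S is closed under ·: it is a subgroup.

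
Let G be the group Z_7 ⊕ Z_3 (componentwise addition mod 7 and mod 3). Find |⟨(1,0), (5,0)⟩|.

7

|⟨(1,0)⟩| = 7 and |⟨(5,0)⟩| = 7, so |H| is a multiple of lcm(7, 7) = 7 and divides |G| = 21.
Closing under the operation: H = {(0,0), (1,0), (2,0), (3,0), (4,0), (5,0), (6,0)}, so |H| = 7.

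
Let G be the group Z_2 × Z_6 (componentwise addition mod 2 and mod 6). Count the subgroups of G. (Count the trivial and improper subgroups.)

10

|G| = 12, so by Lagrange every subgroup order divides 12. Divisors: 1, 2, 3, 4, 6, 12.
Subgroups by order — order 1: 1; order 2: 3; order 3: 1; order 4: 1; order 6: 3; order 12: 1.
Total: 1 + 3 + 1 + 1 + 3 + 1 = 10.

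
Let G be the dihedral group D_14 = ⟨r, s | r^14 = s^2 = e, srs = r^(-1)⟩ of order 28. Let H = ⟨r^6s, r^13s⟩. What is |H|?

4

|⟨r^6s⟩| = 2 and |⟨r^13s⟩| = 2, so |H| is a multiple of lcm(2, 2) = 2 and divides |G| = 28.
Closing under the operation: H = {e, r^7, r^6s, r^13s}, so |H| = 4.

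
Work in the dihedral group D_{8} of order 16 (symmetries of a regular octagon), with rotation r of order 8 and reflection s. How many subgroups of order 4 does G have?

5

|G| = 16 and 4 | 16, so subgroups of order 4 are possible by Lagrange.
The subgroups of order 4 are: {e, r^2, r^4, r^6}; {e, r^4, r^2s, r^6s}; {e, r^4, r^3s, r^7s}; {e, r^4, s, r^4s}; … (5 in all).
So G has 5 subgroups of order 4.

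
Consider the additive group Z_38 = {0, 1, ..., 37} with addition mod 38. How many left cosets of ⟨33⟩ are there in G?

|⟨33⟩| = 38 and |G| = 38.
By Lagrange, [G : H] = |G|/|H| = 38/38 = 1.

1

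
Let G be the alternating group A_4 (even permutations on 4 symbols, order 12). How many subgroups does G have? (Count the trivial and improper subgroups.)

10

|G| = 12, so by Lagrange every subgroup order divides 12. Divisors: 1, 2, 3, 4, 6, 12.
Subgroups by order — order 1: 1; order 2: 3; order 3: 4; order 4: 1; order 6: 0; order 12: 1.
Total: 1 + 3 + 4 + 1 + 0 + 1 = 10.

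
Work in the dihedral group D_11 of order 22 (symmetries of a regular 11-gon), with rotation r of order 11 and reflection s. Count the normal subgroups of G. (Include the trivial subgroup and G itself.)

3

G has 14 subgroups. Checking conjugation-invariance by order — order 1: 1/1 normal; order 2: 0/11 normal; order 11: 1/1 normal; order 22: 1/1 normal.
Total normal subgroups: 3.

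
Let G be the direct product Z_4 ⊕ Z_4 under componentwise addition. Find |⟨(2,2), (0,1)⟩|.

8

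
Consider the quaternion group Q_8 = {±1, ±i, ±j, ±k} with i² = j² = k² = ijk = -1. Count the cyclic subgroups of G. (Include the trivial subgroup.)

A cyclic subgroup of order d is generated by each of its φ(d) elements of order d, so the cyclic subgroups of order d number (#elements of order d)/φ(d).
Cyclic subgroups by order — order 1: 1; order 2: 1; order 4: 3.
Total: 5.

5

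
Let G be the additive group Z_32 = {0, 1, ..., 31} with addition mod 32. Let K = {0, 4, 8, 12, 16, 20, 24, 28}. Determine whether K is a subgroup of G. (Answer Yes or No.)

Yes

|K| = 8 divides |G| = 32, consistent with Lagrange.
K contains the identity, every element's inverse is in K, and K is closed under +: it is a subgroup.
In fact K = ⟨4⟩.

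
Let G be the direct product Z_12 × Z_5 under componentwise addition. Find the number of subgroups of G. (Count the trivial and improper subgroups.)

12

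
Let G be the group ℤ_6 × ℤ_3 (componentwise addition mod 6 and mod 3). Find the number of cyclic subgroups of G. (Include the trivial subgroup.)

Group the elements of G by the cyclic subgroup they generate; each cyclic subgroup of order d accounts for φ(d) elements.
Cyclic subgroups by order — order 1: 1; order 2: 1; order 3: 4; order 6: 4.
Total: 10.

10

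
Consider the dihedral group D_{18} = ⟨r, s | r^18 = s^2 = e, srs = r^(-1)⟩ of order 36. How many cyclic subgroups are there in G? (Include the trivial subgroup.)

A cyclic subgroup of order d is generated by each of its φ(d) elements of order d, so the cyclic subgroups of order d number (#elements of order d)/φ(d).
Cyclic subgroups by order — order 1: 1; order 2: 19; order 3: 1; order 6: 1; order 9: 1; order 18: 1.
Total: 24.

24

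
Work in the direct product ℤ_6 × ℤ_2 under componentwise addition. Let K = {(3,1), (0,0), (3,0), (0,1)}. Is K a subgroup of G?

Yes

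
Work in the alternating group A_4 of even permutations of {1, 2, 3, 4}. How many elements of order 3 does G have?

8

The elements of order 3 are: (2 3 4), (2 4 3), (1 2 3), (1 2 4), (1 3 2), (1 3 4), (1 4 2), (1 4 3).
That's 8.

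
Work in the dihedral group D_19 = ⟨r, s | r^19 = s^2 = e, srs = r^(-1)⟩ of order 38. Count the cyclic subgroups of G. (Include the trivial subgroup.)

21

Each element a generates a cyclic subgroup ⟨a⟩; distinct elements may generate the same one (a cyclic group of order d has φ(d) generators).
Cyclic subgroups by order — order 1: 1; order 2: 19; order 19: 1.
Total: 21.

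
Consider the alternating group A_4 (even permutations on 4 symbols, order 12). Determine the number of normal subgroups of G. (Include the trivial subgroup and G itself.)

G has 10 subgroups. Checking conjugation-invariance by order — order 1: 1/1 normal; order 2: 0/3 normal; order 3: 0/4 normal; order 4: 1/1 normal; order 12: 1/1 normal.
Total normal subgroups: 3.

3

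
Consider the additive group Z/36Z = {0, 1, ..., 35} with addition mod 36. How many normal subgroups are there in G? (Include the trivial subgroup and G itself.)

G is abelian, so every subgroup is normal.
G has 9 subgroups in total, hence 9 normal subgroups.

9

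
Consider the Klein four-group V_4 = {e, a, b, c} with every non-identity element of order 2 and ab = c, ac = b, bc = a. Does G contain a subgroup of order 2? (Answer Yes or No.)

2 | 4. A subgroup of order 2 is {e, a}.

Yes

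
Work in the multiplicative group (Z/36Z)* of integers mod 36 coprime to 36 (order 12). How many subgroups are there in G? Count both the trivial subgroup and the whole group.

10

|G| = 12, so by Lagrange every subgroup order divides 12. Divisors: 1, 2, 3, 4, 6, 12.
Subgroups by order — order 1: 1; order 2: 3; order 3: 1; order 4: 1; order 6: 3; order 12: 1.
Total: 1 + 3 + 1 + 1 + 3 + 1 = 10.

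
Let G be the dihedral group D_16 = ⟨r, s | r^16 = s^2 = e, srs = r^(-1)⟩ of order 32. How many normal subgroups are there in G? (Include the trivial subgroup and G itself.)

G has 36 subgroups. Checking conjugation-invariance by order — order 1: 1/1 normal; order 2: 1/17 normal; order 4: 1/9 normal; order 8: 1/5 normal; order 16: 3/3 normal; order 32: 1/1 normal.
Total normal subgroups: 8.

8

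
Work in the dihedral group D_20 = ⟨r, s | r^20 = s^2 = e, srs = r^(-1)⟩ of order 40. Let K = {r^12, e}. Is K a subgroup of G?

r^12 ∈ K but its inverse r^8 ∉ K, so K is not a subgroup.

No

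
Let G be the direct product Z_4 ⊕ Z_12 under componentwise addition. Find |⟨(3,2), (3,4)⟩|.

|⟨(3,2)⟩| = 12 and |⟨(3,4)⟩| = 12, so |H| is a multiple of lcm(12, 12) = 12 and divides |G| = 48.
Closing under the operation: H = {(0,0), (0,2), (0,4), (0,6), (0,8), (0,10), (1,0), (1,2), (1,4), (1,6), (1,8), (1,10), (2,0), (2,2), (2,4), (2,6), (2,8), (2,10), (3,0), (3,2), (3,4), (3,6), (3,8), (3,10)}, so |H| = 24.

24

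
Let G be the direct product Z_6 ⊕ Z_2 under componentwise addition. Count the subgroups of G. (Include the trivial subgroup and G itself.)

10

|G| = 12, so by Lagrange every subgroup order divides 12. Divisors: 1, 2, 3, 4, 6, 12.
Subgroups by order — order 1: 1; order 2: 3; order 3: 1; order 4: 1; order 6: 3; order 12: 1.
Total: 1 + 3 + 1 + 1 + 3 + 1 = 10.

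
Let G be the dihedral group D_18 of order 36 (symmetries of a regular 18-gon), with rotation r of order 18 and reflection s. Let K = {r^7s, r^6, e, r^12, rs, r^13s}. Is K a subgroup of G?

Yes

|K| = 6 divides |G| = 36, consistent with Lagrange.
K contains the identity, every element's inverse is in K, and K is closed under ·: it is a subgroup.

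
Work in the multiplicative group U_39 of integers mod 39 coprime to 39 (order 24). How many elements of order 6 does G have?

The elements of order 6 are: 4, 10, 17, 23, 29, 35.
That's 6.

6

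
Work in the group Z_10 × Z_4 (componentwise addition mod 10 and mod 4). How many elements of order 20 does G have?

An element (a,b) has order lcm(ord(a), ord(b)); count pairs with lcm equal to 20.
Enumerating gives 16 such elements.

16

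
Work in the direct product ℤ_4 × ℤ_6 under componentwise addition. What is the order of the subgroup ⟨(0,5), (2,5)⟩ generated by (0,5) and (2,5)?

12

|⟨(0,5)⟩| = 6 and |⟨(2,5)⟩| = 6, so |H| is a multiple of lcm(6, 6) = 6 and divides |G| = 24.
Closing under the operation: H = {(0,0), (0,1), (0,2), (0,3), (0,4), (0,5), (2,0), (2,1), (2,2), (2,3), (2,4), (2,5)}, so |H| = 12.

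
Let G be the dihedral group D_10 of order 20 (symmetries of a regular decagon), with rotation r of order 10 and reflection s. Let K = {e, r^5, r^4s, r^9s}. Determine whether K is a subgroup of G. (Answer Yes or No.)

Yes

|K| = 4 divides |G| = 20, consistent with Lagrange.
K contains the identity, every element's inverse is in K, and K is closed under ·: it is a subgroup.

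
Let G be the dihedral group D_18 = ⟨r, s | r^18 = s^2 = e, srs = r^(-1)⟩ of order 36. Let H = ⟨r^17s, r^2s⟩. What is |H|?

12

|⟨r^17s⟩| = 2 and |⟨r^2s⟩| = 2, so |H| is a multiple of lcm(2, 2) = 2 and divides |G| = 36.
Closing under the operation: H = {e, r^3, r^6, r^9, r^12, r^15, r^2s, r^5s, r^8s, r^11s, r^14s, r^17s}, so |H| = 12.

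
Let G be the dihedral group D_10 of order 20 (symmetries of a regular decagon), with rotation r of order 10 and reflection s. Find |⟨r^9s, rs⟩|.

|⟨r^9s⟩| = 2 and |⟨rs⟩| = 2, so |H| is a multiple of lcm(2, 2) = 2 and divides |G| = 20.
Closing under the operation: H = {e, r^2, r^4, r^6, r^8, rs, r^3s, r^5s, r^7s, r^9s}, so |H| = 10.

10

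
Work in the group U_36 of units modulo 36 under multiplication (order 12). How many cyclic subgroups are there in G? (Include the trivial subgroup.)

8

A cyclic subgroup of order d is generated by each of its φ(d) elements of order d, so the cyclic subgroups of order d number (#elements of order d)/φ(d).
Cyclic subgroups by order — order 1: 1; order 2: 3; order 3: 1; order 6: 3.
Total: 8.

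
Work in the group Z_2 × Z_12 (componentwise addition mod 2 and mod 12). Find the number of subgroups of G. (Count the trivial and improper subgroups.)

|G| = 24, so by Lagrange every subgroup order divides 24. Divisors: 1, 2, 3, 4, 6, 8, 12, 24.
Subgroups by order — order 1: 1; order 2: 3; order 3: 1; order 4: 3; order 6: 3; order 8: 1; order 12: 3; order 24: 1.
Total: 1 + 3 + 1 + 3 + 3 + 1 + 3 + 1 = 16.

16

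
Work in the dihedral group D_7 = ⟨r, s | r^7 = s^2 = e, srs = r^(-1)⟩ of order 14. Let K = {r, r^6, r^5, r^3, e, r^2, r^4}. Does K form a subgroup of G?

Yes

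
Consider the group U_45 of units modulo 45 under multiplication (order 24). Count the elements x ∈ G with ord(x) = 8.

No element of G has order 8 (even though 8 | 24).

0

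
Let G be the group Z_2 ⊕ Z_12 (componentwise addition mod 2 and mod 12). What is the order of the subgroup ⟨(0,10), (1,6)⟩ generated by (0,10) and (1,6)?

12

|⟨(0,10)⟩| = 6 and |⟨(1,6)⟩| = 2, so |H| is a multiple of lcm(6, 2) = 6 and divides |G| = 24.
Closing under the operation: H = {(0,0), (0,2), (0,4), (0,6), (0,8), (0,10), (1,0), (1,2), (1,4), (1,6), (1,8), (1,10)}, so |H| = 12.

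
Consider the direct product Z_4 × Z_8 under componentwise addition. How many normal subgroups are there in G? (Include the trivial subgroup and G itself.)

G is abelian, so every subgroup is normal.
G has 22 subgroups in total, hence 22 normal subgroups.

22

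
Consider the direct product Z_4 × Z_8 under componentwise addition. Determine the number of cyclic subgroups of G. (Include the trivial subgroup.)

14

A cyclic subgroup of order d is generated by each of its φ(d) elements of order d, so the cyclic subgroups of order d number (#elements of order d)/φ(d).
Cyclic subgroups by order — order 1: 1; order 2: 3; order 4: 6; order 8: 4.
Total: 14.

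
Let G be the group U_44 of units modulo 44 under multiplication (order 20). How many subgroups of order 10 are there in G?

3

|G| = 20 and 10 | 20, so subgroups of order 10 are possible by Lagrange.
The subgroups of order 10 are: {1, 5, 9, 13, 17, 21, 25, 29, 37, 41}; {1, 3, 5, 9, 15, 23, 25, 27, 31, 37}; {1, 5, 7, 9, 19, 25, 35, 37, 39, 43}.
So G has 3 subgroups of order 10.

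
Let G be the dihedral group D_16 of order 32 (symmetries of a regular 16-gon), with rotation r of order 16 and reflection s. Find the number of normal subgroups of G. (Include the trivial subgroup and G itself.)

8

G has 36 subgroups. Checking conjugation-invariance by order — order 1: 1/1 normal; order 2: 1/17 normal; order 4: 1/9 normal; order 8: 1/5 normal; order 16: 3/3 normal; order 32: 1/1 normal.
Total normal subgroups: 8.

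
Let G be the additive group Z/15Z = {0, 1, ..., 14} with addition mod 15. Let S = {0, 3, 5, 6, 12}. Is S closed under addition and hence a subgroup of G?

No

5 ∈ S but its inverse 10 ∉ S, so S is not a subgroup.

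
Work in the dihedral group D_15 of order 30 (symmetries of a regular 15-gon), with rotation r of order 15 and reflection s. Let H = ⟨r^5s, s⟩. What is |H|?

|⟨r^5s⟩| = 2 and |⟨s⟩| = 2, so |H| is a multiple of lcm(2, 2) = 2 and divides |G| = 30.
Closing under the operation: H = {e, r^5, r^10, s, r^5s, r^10s}, so |H| = 6.

6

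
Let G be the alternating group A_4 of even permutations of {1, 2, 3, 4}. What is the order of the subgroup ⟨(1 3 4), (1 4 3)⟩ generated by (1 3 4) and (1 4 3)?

|⟨(1 3 4)⟩| = 3 and |⟨(1 4 3)⟩| = 3, so |H| is a multiple of lcm(3, 3) = 3 and divides |G| = 12.
Closing under the operation: H = {e, (1 3 4), (1 4 3)}, so |H| = 3.

3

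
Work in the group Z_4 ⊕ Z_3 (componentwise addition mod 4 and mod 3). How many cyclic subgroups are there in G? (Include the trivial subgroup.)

Group the elements of G by the cyclic subgroup they generate; each cyclic subgroup of order d accounts for φ(d) elements.
Cyclic subgroups by order — order 1: 1; order 2: 1; order 3: 1; order 4: 1; order 6: 1; order 12: 1.
Total: 6.

6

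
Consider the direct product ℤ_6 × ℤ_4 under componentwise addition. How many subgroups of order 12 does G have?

3

|G| = 24 and 12 | 24, so subgroups of order 12 are possible by Lagrange.
The subgroups of order 12 are: {(0,0), (0,1), (0,2), (0,3), (2,0), (2,1), (2,2), (2,3), (4,0), (4,1), (4,2), (4,3)}; {(0,0), (0,2), (1,0), (1,2), (2,0), (2,2), (3,0), (3,2), (4,0), (4,2), (5,0), (5,2)}; {(0,0), (0,2), (1,1), (1,3), (2,0), (2,2), (3,1), (3,3), (4,0), (4,2), (5,1), (5,3)}.
So G has 3 subgroups of order 12.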